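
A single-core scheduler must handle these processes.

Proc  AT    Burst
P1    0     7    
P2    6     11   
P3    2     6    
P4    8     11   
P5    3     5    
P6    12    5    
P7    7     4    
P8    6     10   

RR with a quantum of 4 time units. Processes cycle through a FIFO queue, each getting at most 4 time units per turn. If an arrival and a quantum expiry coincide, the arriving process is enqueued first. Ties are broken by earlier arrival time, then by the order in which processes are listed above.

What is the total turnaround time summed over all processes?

289

Timeline: | P1 0-4 | P3 4-8 | P5 8-12 | P1 12-15 | P2 15-19 | P8 19-23 | P7 23-27 | P4 27-31 | P3 31-33 | P6 33-37 | P5 37-38 | P2 38-42 | P8 42-46 | P4 46-50 | P6 50-51 | P2 51-54 | P8 54-56 | P4 56-59 |
Completion: P1=15  P2=54  P3=33  P4=59  P5=38  P6=51  P7=27  P8=56
Turnaround (C−A): P1=15  P2=48  P3=31  P4=51  P5=35  P6=39  P7=20  P8=50
Turnaround = completion − arrival: P1=15, P2=48, P3=31, P4=51, P5=35, P6=39, P7=20, P8=50
Total turnaround = 15 + 48 + 31 + 51 + 35 + 39 + 20 + 50 = 289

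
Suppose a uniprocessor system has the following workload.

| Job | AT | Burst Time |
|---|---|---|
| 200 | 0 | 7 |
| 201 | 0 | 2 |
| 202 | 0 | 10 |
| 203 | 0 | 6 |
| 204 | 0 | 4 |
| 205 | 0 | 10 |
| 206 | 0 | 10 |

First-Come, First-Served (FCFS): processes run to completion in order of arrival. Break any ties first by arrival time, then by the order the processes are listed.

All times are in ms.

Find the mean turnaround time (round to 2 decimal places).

Timeline: | 200 0-7 | 201 7-9 | 202 9-19 | 203 19-25 | 204 25-29 | 205 29-39 | 206 39-49 |
Completion: 200=7  201=9  202=19  203=25  204=29  205=39  206=49
Turnaround times: 200=7, 201=9, 202=19, 203=25, 204=29, 205=39, 206=49
Average turnaround = (7+9+19+25+29+39+49) / 7 = 177/7 = 25.29

25.29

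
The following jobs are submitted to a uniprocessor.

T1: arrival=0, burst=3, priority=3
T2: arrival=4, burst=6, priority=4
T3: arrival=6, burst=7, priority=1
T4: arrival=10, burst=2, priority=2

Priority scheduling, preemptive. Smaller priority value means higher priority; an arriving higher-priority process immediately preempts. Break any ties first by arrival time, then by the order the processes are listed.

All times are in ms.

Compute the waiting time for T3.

0

Schedule: | T1 0-3 | idle 3-4 | T2 4-6 | T3 6-13 | T4 13-15 | T2 15-19 |
Completion: T1=3  T2=19  T3=13  T4=15
Turnaround (C−A): T1=3  T2=15  T3=7  T4=5
Waiting(T3) = turnaround − burst = 7 − 7 = 0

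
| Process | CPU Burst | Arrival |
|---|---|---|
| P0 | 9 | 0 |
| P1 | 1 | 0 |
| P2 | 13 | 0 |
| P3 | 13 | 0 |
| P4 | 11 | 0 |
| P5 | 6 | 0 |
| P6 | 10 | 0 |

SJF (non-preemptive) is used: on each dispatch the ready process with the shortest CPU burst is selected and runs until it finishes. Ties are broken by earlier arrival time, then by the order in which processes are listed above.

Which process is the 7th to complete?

Gantt: | P1 0-1 | P5 1-7 | P0 7-16 | P6 16-26 | P4 26-37 | P2 37-50 | P3 50-63 |
Completion: P0=16  P1=1  P2=50  P3=63  P4=37  P5=7  P6=26
Finish order: P1 → P5 → P0 → P6 → P4 → P2 → P3

P3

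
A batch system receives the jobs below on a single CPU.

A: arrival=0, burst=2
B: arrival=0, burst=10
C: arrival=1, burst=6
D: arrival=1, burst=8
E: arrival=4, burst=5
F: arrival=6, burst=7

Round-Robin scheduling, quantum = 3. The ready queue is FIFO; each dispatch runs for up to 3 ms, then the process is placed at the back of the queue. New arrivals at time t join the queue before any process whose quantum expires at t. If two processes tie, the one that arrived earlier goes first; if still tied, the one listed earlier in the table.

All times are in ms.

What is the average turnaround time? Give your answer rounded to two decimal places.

25.33

Gantt: | A 0-2 | B 2-5 | C 5-8 | D 8-11 | E 11-14 | B 14-17 | F 17-20 | C 20-23 | D 23-26 | E 26-28 | B 28-31 | F 31-34 | D 34-36 | B 36-37 | F 37-38 |
Completion: A=2  B=37  C=23  D=36  E=28  F=38
Turnaround (C−A): A=2  B=37  C=22  D=35  E=24  F=32
Turnaround times: A=2, B=37, C=22, D=35, E=24, F=32
Average turnaround = (2+37+22+35+24+32) / 6 = 152/6 = 25.33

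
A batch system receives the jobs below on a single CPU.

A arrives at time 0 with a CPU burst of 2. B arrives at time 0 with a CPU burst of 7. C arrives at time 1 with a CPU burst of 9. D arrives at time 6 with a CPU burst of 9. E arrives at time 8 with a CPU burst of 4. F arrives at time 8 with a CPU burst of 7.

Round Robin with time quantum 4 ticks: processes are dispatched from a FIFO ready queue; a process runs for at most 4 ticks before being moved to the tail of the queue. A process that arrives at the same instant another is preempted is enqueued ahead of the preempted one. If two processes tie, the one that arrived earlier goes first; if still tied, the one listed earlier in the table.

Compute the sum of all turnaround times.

128

Schedule: | A 0-2 | B 2-6 | C 6-10 | D 10-14 | B 14-17 | E 17-21 | F 21-25 | C 25-29 | D 29-33 | F 33-36 | C 36-37 | D 37-38 |
Completion: A=2  B=17  C=37  D=38  E=21  F=36
Turnaround (C−A): A=2  B=17  C=36  D=32  E=13  F=28
Turnaround = completion − arrival: A=2, B=17, C=36, D=32, E=13, F=28
Total turnaround = 2 + 17 + 36 + 32 + 13 + 28 = 128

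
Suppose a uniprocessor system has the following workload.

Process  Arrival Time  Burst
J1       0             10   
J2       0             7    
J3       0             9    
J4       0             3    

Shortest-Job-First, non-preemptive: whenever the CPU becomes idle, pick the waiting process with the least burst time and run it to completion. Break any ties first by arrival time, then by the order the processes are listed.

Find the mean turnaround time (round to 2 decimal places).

Schedule: | J4 0-3 | J2 3-10 | J3 10-19 | J1 19-29 |
Completion: J1=29  J2=10  J3=19  J4=3
Turnaround (C−A): J1=29  J2=10  J3=19  J4=3
Turnaround times: J1=29, J2=10, J3=19, J4=3
Average turnaround = (29+10+19+3) / 4 = 61/4 = 15.25

15.25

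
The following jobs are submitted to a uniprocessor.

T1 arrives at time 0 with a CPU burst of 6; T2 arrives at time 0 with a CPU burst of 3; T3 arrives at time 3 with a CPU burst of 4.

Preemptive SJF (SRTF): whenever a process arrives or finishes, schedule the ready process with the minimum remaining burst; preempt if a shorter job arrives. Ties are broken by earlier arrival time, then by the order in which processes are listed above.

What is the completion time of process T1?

13

Gantt: | T2 0-3 | T3 3-7 | T1 7-13 |
Completion: T1=13  T2=3  T3=7
Turnaround (C−A): T1=13  T2=3  T3=4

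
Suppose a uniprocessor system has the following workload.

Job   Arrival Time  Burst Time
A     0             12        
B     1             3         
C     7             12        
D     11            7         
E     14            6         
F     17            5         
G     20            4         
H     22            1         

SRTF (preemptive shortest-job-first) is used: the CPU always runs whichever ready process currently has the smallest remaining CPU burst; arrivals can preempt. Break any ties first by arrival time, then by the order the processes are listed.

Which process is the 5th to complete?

G

Schedule: | A 0-1 | B 1-4 | A 4-15 | E 15-21 | G 21-22 | H 22-23 | G 23-26 | F 26-31 | D 31-38 | C 38-50 |
Completion: A=15  B=4  C=50  D=38  E=21  F=31  G=26  H=23
Finish order: B → A → E → H → G → F → D → C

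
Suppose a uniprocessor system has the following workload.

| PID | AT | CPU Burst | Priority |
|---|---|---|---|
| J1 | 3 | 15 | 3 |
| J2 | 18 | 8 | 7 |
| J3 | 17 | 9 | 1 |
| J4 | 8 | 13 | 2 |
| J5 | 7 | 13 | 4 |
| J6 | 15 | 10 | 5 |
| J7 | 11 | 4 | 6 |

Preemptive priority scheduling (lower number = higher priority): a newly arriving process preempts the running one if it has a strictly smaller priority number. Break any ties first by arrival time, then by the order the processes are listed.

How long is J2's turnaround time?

Schedule: | idle 0-3 | J1 3-8 | J4 8-17 | J3 17-26 | J4 26-30 | J1 30-40 | J5 40-53 | J6 53-63 | J7 63-67 | J2 67-75 |
Completion: J1=40  J2=75  J3=26  J4=30  J5=53  J6=63  J7=67
Turnaround (C−A): J1=37  J2=57  J3=9  J4=22  J5=46  J6=48  J7=56
Turnaround(J2) = completion − arrival = 75 − 18 = 57

57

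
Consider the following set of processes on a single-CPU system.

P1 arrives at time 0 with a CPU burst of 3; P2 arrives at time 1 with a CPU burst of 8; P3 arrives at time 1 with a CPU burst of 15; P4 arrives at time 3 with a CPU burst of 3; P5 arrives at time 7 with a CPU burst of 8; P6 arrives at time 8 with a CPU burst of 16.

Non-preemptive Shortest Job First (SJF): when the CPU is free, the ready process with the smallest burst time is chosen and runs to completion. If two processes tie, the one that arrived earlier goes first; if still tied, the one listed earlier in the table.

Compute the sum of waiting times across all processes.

62

Schedule: | P1 0-3 | P4 3-6 | P2 6-14 | P5 14-22 | P3 22-37 | P6 37-53 |
Completion: P1=3  P2=14  P3=37  P4=6  P5=22  P6=53
Waiting = turnaround − burst: P1=0, P2=5, P3=21, P4=0, P5=7, P6=29
Total waiting = 0 + 5 + 21 + 0 + 7 + 29 = 62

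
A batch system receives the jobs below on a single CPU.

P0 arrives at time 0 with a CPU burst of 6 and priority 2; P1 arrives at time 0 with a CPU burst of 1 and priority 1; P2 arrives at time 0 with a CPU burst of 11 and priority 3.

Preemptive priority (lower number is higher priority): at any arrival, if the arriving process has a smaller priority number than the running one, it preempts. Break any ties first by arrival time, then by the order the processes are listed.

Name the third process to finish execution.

P2

Timeline: | P1 0-1 | P0 1-7 | P2 7-18 |
Completion: P0=7  P1=1  P2=18
Finish order: P1 → P0 → P2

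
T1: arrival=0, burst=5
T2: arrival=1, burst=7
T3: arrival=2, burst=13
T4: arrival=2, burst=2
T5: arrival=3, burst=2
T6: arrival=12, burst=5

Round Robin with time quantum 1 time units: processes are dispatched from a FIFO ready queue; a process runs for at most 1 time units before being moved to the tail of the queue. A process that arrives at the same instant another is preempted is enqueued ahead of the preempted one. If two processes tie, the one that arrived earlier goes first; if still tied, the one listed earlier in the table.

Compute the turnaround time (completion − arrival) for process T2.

24

Gantt: | T1 0-1 | T2 1-2 | T1 2-3 | T3 3-4 | T4 4-5 | T2 5-6 | T5 6-7 | T1 7-8 | T3 8-9 | T4 9-10 | T2 10-11 | T5 11-12 | T1 12-13 | T3 13-14 | T2 14-15 | T6 15-16 | T1 16-17 | T3 17-18 | T2 18-19 | T6 19-20 | T3 20-21 | T2 21-22 | T6 22-23 | T3 23-24 | T2 24-25 | T6 25-26 | T3 26-27 | T6 27-28 | T3 28-34 |
Completion: T1=17  T2=25  T3=34  T4=10  T5=12  T6=28
Turnaround (C−A): T1=17  T2=24  T3=32  T4=8  T5=9  T6=16
Turnaround(T2) = completion − arrival = 25 − 1 = 24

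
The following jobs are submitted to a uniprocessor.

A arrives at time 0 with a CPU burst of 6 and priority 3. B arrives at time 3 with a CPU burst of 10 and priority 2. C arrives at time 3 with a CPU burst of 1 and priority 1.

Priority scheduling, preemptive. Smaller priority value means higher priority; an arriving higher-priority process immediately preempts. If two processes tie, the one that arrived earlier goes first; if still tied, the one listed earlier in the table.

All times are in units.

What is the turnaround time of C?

Gantt: | A 0-3 | C 3-4 | B 4-14 | A 14-17 |
Completion: A=17  B=14  C=4
Turnaround (C−A): A=17  B=11  C=1
Turnaround(C) = completion − arrival = 4 − 3 = 1

1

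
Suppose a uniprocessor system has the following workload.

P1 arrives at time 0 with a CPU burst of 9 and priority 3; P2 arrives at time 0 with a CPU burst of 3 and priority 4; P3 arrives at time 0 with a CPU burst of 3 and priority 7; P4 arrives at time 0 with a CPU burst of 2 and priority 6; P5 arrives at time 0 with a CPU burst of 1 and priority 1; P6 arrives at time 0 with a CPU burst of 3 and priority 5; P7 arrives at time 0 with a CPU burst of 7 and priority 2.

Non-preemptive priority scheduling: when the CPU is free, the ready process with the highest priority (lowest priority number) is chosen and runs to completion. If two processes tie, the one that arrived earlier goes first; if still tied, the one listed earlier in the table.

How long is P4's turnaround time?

Gantt: | P5 0-1 | P7 1-8 | P1 8-17 | P2 17-20 | P6 20-23 | P4 23-25 | P3 25-28 |
Completion: P1=17  P2=20  P3=28  P4=25  P5=1  P6=23  P7=8
Turnaround(P4) = completion − arrival = 25 − 0 = 25

25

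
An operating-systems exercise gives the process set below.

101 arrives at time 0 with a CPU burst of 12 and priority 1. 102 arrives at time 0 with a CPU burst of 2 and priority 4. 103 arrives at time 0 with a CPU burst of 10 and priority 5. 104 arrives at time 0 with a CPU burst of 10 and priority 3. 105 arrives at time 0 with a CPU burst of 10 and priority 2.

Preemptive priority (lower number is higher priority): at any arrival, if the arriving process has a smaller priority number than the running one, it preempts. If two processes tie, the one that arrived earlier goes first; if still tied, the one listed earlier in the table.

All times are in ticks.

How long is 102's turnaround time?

34

Gantt: | 101 0-12 | 105 12-22 | 104 22-32 | 102 32-34 | 103 34-44 |
Completion: 101=12  102=34  103=44  104=32  105=22
Turnaround (C−A): 101=12  102=34  103=44  104=32  105=22
Turnaround(102) = completion − arrival = 34 − 0 = 34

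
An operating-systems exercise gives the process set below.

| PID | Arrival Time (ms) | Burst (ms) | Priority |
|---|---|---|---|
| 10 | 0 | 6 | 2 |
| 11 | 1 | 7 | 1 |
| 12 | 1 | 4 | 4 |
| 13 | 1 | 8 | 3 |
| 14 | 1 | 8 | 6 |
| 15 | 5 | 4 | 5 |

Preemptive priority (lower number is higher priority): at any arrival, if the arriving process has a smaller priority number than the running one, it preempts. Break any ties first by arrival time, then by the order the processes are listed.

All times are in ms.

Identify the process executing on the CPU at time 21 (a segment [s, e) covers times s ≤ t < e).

Gantt: | 10 0-1 | 11 1-8 | 10 8-13 | 13 13-21 | 12 21-25 | 15 25-29 | 14 29-37 |
Completion: 10=13  11=8  12=25  13=21  14=37  15=29

12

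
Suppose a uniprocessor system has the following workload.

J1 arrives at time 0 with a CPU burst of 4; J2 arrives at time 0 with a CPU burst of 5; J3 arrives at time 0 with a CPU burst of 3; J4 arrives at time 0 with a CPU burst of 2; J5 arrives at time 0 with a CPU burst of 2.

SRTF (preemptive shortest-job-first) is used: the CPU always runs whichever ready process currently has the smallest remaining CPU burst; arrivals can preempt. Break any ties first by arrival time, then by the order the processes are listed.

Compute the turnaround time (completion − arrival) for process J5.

4

Gantt: | J4 0-2 | J5 2-4 | J3 4-7 | J1 7-11 | J2 11-16 |
Completion: J1=11  J2=16  J3=7  J4=2  J5=4
Turnaround (C−A): J1=11  J2=16  J3=7  J4=2  J5=4
Turnaround(J5) = completion − arrival = 4 − 0 = 4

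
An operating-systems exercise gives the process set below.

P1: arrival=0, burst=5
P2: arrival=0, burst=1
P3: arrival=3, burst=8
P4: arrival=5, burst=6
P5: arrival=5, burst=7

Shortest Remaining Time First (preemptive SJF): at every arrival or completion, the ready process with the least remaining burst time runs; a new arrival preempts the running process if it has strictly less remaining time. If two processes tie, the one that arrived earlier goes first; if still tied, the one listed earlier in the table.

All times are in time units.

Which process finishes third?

Timeline: | P2 0-1 | P1 1-6 | P4 6-12 | P5 12-19 | P3 19-27 |
Completion: P1=6  P2=1  P3=27  P4=12  P5=19
Finish order: P2 → P1 → P4 → P5 → P3

P4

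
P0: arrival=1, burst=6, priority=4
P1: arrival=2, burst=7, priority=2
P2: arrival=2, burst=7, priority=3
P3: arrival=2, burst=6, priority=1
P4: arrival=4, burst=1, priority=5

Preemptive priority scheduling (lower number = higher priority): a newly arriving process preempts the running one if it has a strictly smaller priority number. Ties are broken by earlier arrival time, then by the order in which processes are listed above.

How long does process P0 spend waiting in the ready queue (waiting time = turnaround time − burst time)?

Timeline: | idle 0-1 | P0 1-2 | P3 2-8 | P1 8-15 | P2 15-22 | P0 22-27 | P4 27-28 |
Completion: P0=27  P1=15  P2=22  P3=8  P4=28
Turnaround (C−A): P0=26  P1=13  P2=20  P3=6  P4=24
Waiting(P0) = turnaround − burst = 26 − 6 = 20

20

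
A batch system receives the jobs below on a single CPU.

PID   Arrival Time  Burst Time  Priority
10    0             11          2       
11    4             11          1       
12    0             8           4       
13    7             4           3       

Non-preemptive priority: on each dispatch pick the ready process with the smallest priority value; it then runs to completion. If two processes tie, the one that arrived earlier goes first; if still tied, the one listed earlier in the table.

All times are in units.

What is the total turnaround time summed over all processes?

82

Gantt: | 10 0-11 | 11 11-22 | 13 22-26 | 12 26-34 |
Completion: 10=11  11=22  12=34  13=26
Turnaround = completion − arrival: 10=11, 11=18, 12=34, 13=19
Total turnaround = 11 + 18 + 34 + 19 = 82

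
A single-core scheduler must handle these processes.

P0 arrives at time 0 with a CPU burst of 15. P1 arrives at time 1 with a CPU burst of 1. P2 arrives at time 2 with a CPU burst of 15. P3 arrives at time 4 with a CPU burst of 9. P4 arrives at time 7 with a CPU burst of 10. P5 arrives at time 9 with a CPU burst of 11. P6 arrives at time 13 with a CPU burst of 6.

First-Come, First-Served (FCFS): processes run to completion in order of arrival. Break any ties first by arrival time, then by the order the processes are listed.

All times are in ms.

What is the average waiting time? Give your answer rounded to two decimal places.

25.29

Schedule: | P0 0-15 | P1 15-16 | P2 16-31 | P3 31-40 | P4 40-50 | P5 50-61 | P6 61-67 |
Completion: P0=15  P1=16  P2=31  P3=40  P4=50  P5=61  P6=67
Turnaround (C−A): P0=15  P1=15  P2=29  P3=36  P4=43  P5=52  P6=54
Waiting times: P0=0, P1=14, P2=14, P3=27, P4=33, P5=41, P6=48
Average waiting = (0+14+14+27+33+41+48) / 7 = 177/7 = 25.29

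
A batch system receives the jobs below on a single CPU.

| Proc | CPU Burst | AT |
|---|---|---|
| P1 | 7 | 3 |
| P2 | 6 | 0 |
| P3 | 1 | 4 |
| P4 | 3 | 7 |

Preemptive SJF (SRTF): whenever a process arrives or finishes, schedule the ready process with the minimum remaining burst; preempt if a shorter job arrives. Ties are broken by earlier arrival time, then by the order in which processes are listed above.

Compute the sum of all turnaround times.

Timeline: | P2 0-4 | P3 4-5 | P2 5-7 | P4 7-10 | P1 10-17 |
Completion: P1=17  P2=7  P3=5  P4=10
Turnaround (C−A): P1=14  P2=7  P3=1  P4=3
Turnaround = completion − arrival: P1=14, P2=7, P3=1, P4=3
Total turnaround = 14 + 7 + 1 + 3 = 25

25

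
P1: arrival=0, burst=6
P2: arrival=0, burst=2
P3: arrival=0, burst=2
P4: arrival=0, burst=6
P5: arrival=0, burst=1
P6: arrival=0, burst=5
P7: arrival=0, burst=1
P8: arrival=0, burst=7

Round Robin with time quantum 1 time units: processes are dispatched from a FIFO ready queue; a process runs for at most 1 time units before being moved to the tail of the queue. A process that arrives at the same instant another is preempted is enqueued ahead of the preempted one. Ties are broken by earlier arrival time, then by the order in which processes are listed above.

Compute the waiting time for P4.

Gantt: | P1 0-1 | P2 1-2 | P3 2-3 | P4 3-4 | P5 4-5 | P6 5-6 | P7 6-7 | P8 7-8 | P1 8-9 | P2 9-10 | P3 10-11 | P4 11-12 | P6 12-13 | P8 13-14 | P1 14-15 | P4 15-16 | P6 16-17 | P8 17-18 | P1 18-19 | P4 19-20 | P6 20-21 | P8 21-22 | P1 22-23 | P4 23-24 | P6 24-25 | P8 25-26 | P1 26-27 | P4 27-28 | P8 28-30 |
Completion: P1=27  P2=10  P3=11  P4=28  P5=5  P6=25  P7=7  P8=30
Turnaround (C−A): P1=27  P2=10  P3=11  P4=28  P5=5  P6=25  P7=7  P8=30
Waiting(P4) = turnaround − burst = 28 − 6 = 22

22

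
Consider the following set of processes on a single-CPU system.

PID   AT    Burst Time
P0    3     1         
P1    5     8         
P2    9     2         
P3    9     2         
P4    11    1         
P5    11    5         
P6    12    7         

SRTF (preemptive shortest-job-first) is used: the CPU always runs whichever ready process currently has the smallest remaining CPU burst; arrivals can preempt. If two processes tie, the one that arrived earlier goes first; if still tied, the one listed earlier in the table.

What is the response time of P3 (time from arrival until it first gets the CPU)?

3

Gantt: | idle 0-3 | P0 3-4 | idle 4-5 | P1 5-9 | P2 9-11 | P4 11-12 | P3 12-14 | P1 14-18 | P5 18-23 | P6 23-30 |
Completion: P0=4  P1=18  P2=11  P3=14  P4=12  P5=23  P6=30
Turnaround (C−A): P0=1  P1=13  P2=2  P3=5  P4=1  P5=12  P6=18
Response(P3) = first start − arrival = 12 − 9 = 3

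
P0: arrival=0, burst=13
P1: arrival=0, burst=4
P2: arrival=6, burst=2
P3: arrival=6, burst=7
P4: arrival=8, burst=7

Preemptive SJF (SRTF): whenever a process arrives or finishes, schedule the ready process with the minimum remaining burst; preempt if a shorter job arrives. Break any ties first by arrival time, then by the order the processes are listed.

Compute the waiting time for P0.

20

Gantt: | P1 0-4 | P0 4-6 | P2 6-8 | P3 8-15 | P4 15-22 | P0 22-33 |
Completion: P0=33  P1=4  P2=8  P3=15  P4=22
Turnaround (C−A): P0=33  P1=4  P2=2  P3=9  P4=14
Waiting(P0) = turnaround − burst = 33 − 13 = 20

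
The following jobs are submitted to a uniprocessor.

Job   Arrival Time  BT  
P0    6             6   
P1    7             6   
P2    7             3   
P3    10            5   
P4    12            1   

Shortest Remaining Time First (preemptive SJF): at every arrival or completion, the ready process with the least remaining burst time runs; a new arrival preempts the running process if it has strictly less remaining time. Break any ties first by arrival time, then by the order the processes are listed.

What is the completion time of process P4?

Gantt: | idle 0-6 | P0 6-7 | P2 7-10 | P0 10-12 | P4 12-13 | P0 13-16 | P3 16-21 | P1 21-27 |
Completion: P0=16  P1=27  P2=10  P3=21  P4=13

13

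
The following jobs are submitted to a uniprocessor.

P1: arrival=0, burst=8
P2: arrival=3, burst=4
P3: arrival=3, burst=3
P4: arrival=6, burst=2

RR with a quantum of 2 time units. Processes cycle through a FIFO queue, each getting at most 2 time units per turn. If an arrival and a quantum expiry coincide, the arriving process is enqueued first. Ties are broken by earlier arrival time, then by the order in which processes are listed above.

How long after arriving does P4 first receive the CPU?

Timeline: | P1 0-4 | P2 4-6 | P3 6-8 | P1 8-10 | P4 10-12 | P2 12-14 | P3 14-15 | P1 15-17 |
Completion: P1=17  P2=14  P3=15  P4=12
Response(P4) = first start − arrival = 10 − 6 = 4

4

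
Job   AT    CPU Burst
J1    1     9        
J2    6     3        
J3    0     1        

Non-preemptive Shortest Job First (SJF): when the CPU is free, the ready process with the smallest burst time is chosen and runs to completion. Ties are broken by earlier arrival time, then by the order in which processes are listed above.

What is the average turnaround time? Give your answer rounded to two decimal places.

Timeline: | J3 0-1 | J1 1-10 | J2 10-13 |
Completion: J1=10  J2=13  J3=1
Turnaround times: J1=9, J2=7, J3=1
Average turnaround = (9+7+1) / 3 = 17/3 = 5.67

5.67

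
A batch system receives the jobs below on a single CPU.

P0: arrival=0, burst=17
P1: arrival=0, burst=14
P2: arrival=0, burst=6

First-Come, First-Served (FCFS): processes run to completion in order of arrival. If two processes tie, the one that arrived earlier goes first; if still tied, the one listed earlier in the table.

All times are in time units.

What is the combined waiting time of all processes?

Gantt: | P0 0-17 | P1 17-31 | P2 31-37 |
Completion: P0=17  P1=31  P2=37
Turnaround (C−A): P0=17  P1=31  P2=37
Waiting = turnaround − burst: P0=0, P1=17, P2=31
Total waiting = 0 + 17 + 31 = 48

48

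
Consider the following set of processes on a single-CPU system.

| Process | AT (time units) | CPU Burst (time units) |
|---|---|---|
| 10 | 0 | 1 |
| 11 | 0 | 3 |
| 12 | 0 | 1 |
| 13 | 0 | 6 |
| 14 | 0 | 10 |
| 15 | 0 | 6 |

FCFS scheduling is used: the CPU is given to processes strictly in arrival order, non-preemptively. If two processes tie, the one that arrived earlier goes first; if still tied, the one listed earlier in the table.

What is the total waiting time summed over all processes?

42

Schedule: | 10 0-1 | 11 1-4 | 12 4-5 | 13 5-11 | 14 11-21 | 15 21-27 |
Completion: 10=1  11=4  12=5  13=11  14=21  15=27
Turnaround (C−A): 10=1  11=4  12=5  13=11  14=21  15=27
Waiting = turnaround − burst: 10=0, 11=1, 12=4, 13=5, 14=11, 15=21
Total waiting = 0 + 1 + 4 + 5 + 11 + 21 = 42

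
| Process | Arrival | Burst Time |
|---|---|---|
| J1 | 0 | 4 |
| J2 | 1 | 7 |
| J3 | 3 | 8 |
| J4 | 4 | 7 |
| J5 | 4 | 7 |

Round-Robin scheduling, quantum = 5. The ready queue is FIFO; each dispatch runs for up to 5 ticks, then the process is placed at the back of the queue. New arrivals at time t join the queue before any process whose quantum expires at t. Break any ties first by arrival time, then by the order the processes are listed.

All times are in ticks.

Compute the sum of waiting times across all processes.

Timeline: | J1 0-4 | J2 4-9 | J3 9-14 | J4 14-19 | J5 19-24 | J2 24-26 | J3 26-29 | J4 29-31 | J5 31-33 |
Completion: J1=4  J2=26  J3=29  J4=31  J5=33
Turnaround (C−A): J1=4  J2=25  J3=26  J4=27  J5=29
Waiting = turnaround − burst: J1=0, J2=18, J3=18, J4=20, J5=22
Total waiting = 0 + 18 + 18 + 20 + 22 = 78

78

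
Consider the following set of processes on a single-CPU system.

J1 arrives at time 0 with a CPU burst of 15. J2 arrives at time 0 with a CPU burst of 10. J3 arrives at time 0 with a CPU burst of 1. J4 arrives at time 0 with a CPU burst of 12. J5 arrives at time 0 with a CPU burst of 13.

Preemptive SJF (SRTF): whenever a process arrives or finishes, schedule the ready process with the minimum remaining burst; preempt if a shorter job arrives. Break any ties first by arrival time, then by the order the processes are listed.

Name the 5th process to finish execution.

J1

Timeline: | J3 0-1 | J2 1-11 | J4 11-23 | J5 23-36 | J1 36-51 |
Completion: J1=51  J2=11  J3=1  J4=23  J5=36
Finish order: J3 → J2 → J4 → J5 → J1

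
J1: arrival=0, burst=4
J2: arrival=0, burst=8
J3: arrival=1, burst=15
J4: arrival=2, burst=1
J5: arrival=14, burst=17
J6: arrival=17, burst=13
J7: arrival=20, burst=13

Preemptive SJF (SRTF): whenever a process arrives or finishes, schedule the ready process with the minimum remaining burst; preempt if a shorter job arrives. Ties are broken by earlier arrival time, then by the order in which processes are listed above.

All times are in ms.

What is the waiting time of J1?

1

Gantt: | J1 0-2 | J4 2-3 | J1 3-5 | J2 5-13 | J3 13-28 | J6 28-41 | J7 41-54 | J5 54-71 |
Completion: J1=5  J2=13  J3=28  J4=3  J5=71  J6=41  J7=54
Waiting(J1) = turnaround − burst = 5 − 4 = 1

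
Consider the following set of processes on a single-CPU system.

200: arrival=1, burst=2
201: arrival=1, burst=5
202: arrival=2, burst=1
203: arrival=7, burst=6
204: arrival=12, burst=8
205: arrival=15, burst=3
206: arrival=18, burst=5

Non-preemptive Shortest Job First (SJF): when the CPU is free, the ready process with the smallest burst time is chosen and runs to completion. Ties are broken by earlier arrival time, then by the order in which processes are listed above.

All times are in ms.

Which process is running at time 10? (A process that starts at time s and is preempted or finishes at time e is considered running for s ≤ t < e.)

203

Gantt: | idle 0-1 | 200 1-3 | 202 3-4 | 201 4-9 | 203 9-15 | 205 15-18 | 206 18-23 | 204 23-31 |
Completion: 200=3  201=9  202=4  203=15  204=31  205=18  206=23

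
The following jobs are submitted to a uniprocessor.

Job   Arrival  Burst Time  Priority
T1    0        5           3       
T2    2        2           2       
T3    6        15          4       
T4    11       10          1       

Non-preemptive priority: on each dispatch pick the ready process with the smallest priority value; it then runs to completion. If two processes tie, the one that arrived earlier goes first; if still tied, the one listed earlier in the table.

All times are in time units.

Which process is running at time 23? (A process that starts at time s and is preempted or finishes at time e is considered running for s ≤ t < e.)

Schedule: | T1 0-5 | T2 5-7 | T3 7-22 | T4 22-32 |
Completion: T1=5  T2=7  T3=22  T4=32

T4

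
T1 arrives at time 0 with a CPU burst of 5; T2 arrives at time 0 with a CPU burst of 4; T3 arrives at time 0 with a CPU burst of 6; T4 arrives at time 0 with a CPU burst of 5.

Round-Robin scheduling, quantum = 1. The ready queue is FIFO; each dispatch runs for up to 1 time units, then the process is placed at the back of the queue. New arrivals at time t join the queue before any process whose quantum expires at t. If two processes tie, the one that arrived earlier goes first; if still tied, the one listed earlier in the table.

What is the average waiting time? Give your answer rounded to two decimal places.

12.50

Gantt: | T1 0-1 | T2 1-2 | T3 2-3 | T4 3-4 | T1 4-5 | T2 5-6 | T3 6-7 | T4 7-8 | T1 8-9 | T2 9-10 | T3 10-11 | T4 11-12 | T1 12-13 | T2 13-14 | T3 14-15 | T4 15-16 | T1 16-17 | T3 17-18 | T4 18-19 | T3 19-20 |
Completion: T1=17  T2=14  T3=20  T4=19
Waiting times: T1=12, T2=10, T3=14, T4=14
Average waiting = (12+10+14+14) / 4 = 50/4 = 12.50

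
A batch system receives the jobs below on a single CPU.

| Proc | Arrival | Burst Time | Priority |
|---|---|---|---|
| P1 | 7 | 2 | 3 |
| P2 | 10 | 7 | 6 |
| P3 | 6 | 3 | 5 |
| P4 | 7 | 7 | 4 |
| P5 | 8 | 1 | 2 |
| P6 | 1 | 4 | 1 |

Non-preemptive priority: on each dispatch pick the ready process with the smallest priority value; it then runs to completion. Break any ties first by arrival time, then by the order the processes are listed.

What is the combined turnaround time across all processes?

42

Schedule: | idle 0-1 | P6 1-5 | idle 5-6 | P3 6-9 | P5 9-10 | P1 10-12 | P4 12-19 | P2 19-26 |
Completion: P1=12  P2=26  P3=9  P4=19  P5=10  P6=5
Turnaround (C−A): P1=5  P2=16  P3=3  P4=12  P5=2  P6=4
Turnaround = completion − arrival: P1=5, P2=16, P3=3, P4=12, P5=2, P6=4
Total turnaround = 5 + 16 + 3 + 12 + 2 + 4 = 42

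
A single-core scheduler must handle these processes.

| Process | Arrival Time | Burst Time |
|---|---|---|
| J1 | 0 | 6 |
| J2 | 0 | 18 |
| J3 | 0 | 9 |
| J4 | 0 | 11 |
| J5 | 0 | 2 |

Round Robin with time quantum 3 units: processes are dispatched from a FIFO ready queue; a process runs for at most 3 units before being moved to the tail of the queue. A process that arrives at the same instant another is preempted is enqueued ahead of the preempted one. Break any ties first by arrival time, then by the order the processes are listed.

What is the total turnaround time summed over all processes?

Timeline: | J1 0-3 | J2 3-6 | J3 6-9 | J4 9-12 | J5 12-14 | J1 14-17 | J2 17-20 | J3 20-23 | J4 23-26 | J2 26-29 | J3 29-32 | J4 32-35 | J2 35-38 | J4 38-40 | J2 40-46 |
Completion: J1=17  J2=46  J3=32  J4=40  J5=14
Turnaround = completion − arrival: J1=17, J2=46, J3=32, J4=40, J5=14
Total turnaround = 17 + 46 + 32 + 40 + 14 = 149

149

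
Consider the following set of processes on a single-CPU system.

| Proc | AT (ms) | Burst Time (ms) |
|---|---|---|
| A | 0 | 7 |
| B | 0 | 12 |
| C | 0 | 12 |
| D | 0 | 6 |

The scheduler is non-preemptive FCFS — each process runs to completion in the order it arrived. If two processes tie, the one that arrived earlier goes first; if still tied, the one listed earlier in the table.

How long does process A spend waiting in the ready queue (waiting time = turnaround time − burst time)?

0

Timeline: | A 0-7 | B 7-19 | C 19-31 | D 31-37 |
Completion: A=7  B=19  C=31  D=37
Turnaround (C−A): A=7  B=19  C=31  D=37
Waiting(A) = turnaround − burst = 7 − 7 = 0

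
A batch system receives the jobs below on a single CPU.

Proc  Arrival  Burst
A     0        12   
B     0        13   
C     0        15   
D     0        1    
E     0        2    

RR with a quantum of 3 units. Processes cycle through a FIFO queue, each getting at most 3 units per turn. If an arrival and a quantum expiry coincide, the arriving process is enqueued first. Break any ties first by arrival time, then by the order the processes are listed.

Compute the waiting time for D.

9

Gantt: | A 0-3 | B 3-6 | C 6-9 | D 9-10 | E 10-12 | A 12-15 | B 15-18 | C 18-21 | A 21-24 | B 24-27 | C 27-30 | A 30-33 | B 33-36 | C 36-39 | B 39-40 | C 40-43 |
Completion: A=33  B=40  C=43  D=10  E=12
Waiting(D) = turnaround − burst = 10 − 1 = 9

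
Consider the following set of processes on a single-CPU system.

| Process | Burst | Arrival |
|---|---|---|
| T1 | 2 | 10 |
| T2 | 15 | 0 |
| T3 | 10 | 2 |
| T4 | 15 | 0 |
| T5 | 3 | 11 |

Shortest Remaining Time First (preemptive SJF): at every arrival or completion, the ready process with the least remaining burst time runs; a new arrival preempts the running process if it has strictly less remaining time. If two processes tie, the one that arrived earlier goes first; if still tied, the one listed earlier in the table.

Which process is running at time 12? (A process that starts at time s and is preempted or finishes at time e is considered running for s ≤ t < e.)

T1

Gantt: | T2 0-2 | T3 2-12 | T1 12-14 | T5 14-17 | T2 17-30 | T4 30-45 |
Completion: T1=14  T2=30  T3=12  T4=45  T5=17
Turnaround (C−A): T1=4  T2=30  T3=10  T4=45  T5=6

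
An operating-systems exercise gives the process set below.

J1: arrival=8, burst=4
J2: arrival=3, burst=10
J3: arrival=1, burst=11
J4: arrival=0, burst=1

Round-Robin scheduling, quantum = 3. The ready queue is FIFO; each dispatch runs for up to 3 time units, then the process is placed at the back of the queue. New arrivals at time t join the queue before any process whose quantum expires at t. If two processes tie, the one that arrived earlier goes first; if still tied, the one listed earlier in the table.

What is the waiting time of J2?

Timeline: | J4 0-1 | J3 1-4 | J2 4-7 | J3 7-10 | J2 10-13 | J1 13-16 | J3 16-19 | J2 19-22 | J1 22-23 | J3 23-25 | J2 25-26 |
Completion: J1=23  J2=26  J3=25  J4=1
Turnaround (C−A): J1=15  J2=23  J3=24  J4=1
Waiting(J2) = turnaround − burst = 23 − 10 = 13

13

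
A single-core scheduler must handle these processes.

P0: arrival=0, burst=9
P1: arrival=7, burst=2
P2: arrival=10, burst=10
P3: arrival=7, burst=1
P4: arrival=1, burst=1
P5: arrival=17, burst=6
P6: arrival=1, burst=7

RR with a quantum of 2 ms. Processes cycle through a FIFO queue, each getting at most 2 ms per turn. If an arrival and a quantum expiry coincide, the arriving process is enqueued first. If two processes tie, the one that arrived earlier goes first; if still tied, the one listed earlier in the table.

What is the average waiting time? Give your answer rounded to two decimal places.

Timeline: | P0 0-2 | P4 2-3 | P6 3-5 | P0 5-7 | P6 7-9 | P1 9-11 | P3 11-12 | P0 12-14 | P6 14-16 | P2 16-18 | P0 18-20 | P6 20-21 | P5 21-23 | P2 23-25 | P0 25-26 | P5 26-28 | P2 28-30 | P5 30-32 | P2 32-36 |
Completion: P0=26  P1=11  P2=36  P3=12  P4=3  P5=32  P6=21
Turnaround (C−A): P0=26  P1=4  P2=26  P3=5  P4=2  P5=15  P6=20
Waiting times: P0=17, P1=2, P2=16, P3=4, P4=1, P5=9, P6=13
Average waiting = (17+2+16+4+1+9+13) / 7 = 62/7 = 8.86

8.86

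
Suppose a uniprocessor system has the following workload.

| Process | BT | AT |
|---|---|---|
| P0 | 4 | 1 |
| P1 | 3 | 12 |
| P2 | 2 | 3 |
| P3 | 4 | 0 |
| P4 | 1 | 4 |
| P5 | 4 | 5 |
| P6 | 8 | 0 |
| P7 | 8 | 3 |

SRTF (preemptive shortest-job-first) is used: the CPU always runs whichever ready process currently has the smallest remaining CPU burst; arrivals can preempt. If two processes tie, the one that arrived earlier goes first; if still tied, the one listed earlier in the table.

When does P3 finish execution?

Timeline: | P3 0-4 | P4 4-5 | P2 5-7 | P0 7-11 | P5 11-15 | P1 15-18 | P6 18-26 | P7 26-34 |
Completion: P0=11  P1=18  P2=7  P3=4  P4=5  P5=15  P6=26  P7=34

4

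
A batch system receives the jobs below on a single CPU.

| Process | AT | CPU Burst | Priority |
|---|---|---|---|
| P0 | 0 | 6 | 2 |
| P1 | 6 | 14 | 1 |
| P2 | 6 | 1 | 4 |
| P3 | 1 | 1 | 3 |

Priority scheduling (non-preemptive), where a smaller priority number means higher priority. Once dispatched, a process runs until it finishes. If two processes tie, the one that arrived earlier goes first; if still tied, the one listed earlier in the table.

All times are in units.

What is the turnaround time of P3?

Timeline: | P0 0-6 | P1 6-20 | P3 20-21 | P2 21-22 |
Completion: P0=6  P1=20  P2=22  P3=21
Turnaround (C−A): P0=6  P1=14  P2=16  P3=20
Turnaround(P3) = completion − arrival = 21 − 1 = 20

20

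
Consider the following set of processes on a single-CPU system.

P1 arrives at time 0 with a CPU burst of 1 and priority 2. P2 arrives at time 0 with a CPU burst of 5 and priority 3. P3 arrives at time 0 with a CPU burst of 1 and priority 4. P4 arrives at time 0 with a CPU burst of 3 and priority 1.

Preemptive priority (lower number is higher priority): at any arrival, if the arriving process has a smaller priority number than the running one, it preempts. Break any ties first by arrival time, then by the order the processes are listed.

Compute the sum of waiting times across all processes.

Timeline: | P4 0-3 | P1 3-4 | P2 4-9 | P3 9-10 |
Completion: P1=4  P2=9  P3=10  P4=3
Turnaround (C−A): P1=4  P2=9  P3=10  P4=3
Waiting = turnaround − burst: P1=3, P2=4, P3=9, P4=0
Total waiting = 3 + 4 + 9 + 0 = 16

16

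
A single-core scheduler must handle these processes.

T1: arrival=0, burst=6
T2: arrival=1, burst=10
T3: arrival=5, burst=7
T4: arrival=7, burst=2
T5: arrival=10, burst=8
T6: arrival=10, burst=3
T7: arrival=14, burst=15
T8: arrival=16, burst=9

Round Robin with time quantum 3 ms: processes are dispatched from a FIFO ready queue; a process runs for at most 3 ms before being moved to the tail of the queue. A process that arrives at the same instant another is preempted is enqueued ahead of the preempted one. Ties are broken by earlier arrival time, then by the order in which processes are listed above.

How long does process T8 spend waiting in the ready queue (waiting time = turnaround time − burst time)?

29

Timeline: | T1 0-3 | T2 3-6 | T1 6-9 | T3 9-12 | T2 12-15 | T4 15-17 | T5 17-20 | T6 20-23 | T3 23-26 | T7 26-29 | T2 29-32 | T8 32-35 | T5 35-38 | T3 38-39 | T7 39-42 | T2 42-43 | T8 43-46 | T5 46-48 | T7 48-51 | T8 51-54 | T7 54-60 |
Completion: T1=9  T2=43  T3=39  T4=17  T5=48  T6=23  T7=60  T8=54
Turnaround (C−A): T1=9  T2=42  T3=34  T4=10  T5=38  T6=13  T7=46  T8=38
Waiting(T8) = turnaround − burst = 38 − 9 = 29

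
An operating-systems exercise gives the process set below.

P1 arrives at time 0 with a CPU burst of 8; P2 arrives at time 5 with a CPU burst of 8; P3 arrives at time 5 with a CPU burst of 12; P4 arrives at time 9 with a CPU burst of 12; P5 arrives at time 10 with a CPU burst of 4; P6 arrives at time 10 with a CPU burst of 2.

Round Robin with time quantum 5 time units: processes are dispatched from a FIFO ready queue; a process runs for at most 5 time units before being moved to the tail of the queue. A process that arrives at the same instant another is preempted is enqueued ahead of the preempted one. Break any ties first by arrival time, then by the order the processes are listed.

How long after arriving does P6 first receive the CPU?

Gantt: | P1 0-5 | P2 5-10 | P3 10-15 | P1 15-18 | P4 18-23 | P5 23-27 | P6 27-29 | P2 29-32 | P3 32-37 | P4 37-42 | P3 42-44 | P4 44-46 |
Completion: P1=18  P2=32  P3=44  P4=46  P5=27  P6=29
Response(P6) = first start − arrival = 27 − 10 = 17

17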